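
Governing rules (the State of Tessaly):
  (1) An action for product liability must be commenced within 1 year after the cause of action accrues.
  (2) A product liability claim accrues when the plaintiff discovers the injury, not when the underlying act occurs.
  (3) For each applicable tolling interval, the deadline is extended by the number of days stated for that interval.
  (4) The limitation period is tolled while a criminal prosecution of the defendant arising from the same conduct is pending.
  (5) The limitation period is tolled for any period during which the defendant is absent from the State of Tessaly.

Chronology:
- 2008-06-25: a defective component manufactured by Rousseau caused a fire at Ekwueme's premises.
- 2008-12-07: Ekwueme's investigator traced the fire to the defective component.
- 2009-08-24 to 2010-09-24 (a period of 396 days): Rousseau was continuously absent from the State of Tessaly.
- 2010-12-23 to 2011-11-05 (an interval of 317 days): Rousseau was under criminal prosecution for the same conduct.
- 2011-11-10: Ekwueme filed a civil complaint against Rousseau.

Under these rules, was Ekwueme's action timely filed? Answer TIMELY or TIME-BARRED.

TIMELY

Under the discovery rule, the claim accrued on 2008-12-07, when Ekwueme discovered the injury — not on the 2008-06-25 date of the underlying act.
Adding the 1 year base period to 2008-12-07 gives a deadline of 2009-12-07, before any tolling.
Because the defendant's absence from the jurisdiction ran from 2009-08-24 to 2010-09-24, the deadline is extended by 396 days to 2011-01-07.
Because the pending criminal prosecution ran from 2010-12-23 to 2011-11-05, the deadline is extended by 317 days to 2011-11-20.
Filing on 2011-11-10 beat the 2011-11-20 deadline — the action is timely.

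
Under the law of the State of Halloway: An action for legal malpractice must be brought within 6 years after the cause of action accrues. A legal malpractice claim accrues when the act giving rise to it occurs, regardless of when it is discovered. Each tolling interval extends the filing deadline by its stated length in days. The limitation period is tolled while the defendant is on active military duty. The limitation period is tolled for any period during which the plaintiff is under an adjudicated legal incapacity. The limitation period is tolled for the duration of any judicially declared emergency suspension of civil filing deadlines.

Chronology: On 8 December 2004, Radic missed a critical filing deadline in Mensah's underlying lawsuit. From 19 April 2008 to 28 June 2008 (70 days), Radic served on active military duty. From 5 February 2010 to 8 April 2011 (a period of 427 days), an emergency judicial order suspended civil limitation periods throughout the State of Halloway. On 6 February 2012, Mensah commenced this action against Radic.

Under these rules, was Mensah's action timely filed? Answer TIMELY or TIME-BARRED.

TIMELY

The claim accrued on 8 December 2004, when the wrongful act occurred.
6 years from 8 December 2004 is 8 December 2010.
The period was tolled for 70 days by the defendant's active military service (19 April 2008 to 28 June 2008), pushing the deadline to 16 February 2011.
Because the emergency suspension of filing deadlines ran from 5 February 2010 to 8 April 2011, the deadline is extended by 427 days to 18 April 2012.
The 6 February 2012 filing precedes the 18 April 2012 deadline; the claim is timely.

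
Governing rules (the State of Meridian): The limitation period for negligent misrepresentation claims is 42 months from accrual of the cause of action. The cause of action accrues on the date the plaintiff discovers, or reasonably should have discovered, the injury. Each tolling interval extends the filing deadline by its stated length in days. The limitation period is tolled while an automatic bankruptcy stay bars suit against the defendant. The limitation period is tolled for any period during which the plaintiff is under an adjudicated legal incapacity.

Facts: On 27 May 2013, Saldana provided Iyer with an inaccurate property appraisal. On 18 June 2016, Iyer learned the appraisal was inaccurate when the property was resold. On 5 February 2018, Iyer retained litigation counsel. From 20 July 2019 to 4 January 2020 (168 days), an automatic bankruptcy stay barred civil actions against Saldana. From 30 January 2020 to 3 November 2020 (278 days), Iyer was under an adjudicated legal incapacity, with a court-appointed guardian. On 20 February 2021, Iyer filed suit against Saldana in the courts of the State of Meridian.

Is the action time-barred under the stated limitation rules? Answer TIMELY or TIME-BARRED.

The claim did not accrue until Iyer discovered the injury on 18 June 2016; the 27 May 2013 act date does not start the clock under the stated rule.
The untolled deadline — 42 months after 18 June 2016 — is 18 December 2019.
Because the automatic bankruptcy stay ran from 20 July 2019 to 4 January 2020, the deadline is extended by 168 days to 3 June 2020.
The plaintiff's legal incapacity from 30 January 2020 to 3 November 2020 tolled the period for 278 days, extending the deadline to 8 March 2021.
Nothing else in the chronology tolls or restarts the period.
Iyer filed on 20 February 2021, before the 8 March 2021 deadline, so the action is timely.

TIMELY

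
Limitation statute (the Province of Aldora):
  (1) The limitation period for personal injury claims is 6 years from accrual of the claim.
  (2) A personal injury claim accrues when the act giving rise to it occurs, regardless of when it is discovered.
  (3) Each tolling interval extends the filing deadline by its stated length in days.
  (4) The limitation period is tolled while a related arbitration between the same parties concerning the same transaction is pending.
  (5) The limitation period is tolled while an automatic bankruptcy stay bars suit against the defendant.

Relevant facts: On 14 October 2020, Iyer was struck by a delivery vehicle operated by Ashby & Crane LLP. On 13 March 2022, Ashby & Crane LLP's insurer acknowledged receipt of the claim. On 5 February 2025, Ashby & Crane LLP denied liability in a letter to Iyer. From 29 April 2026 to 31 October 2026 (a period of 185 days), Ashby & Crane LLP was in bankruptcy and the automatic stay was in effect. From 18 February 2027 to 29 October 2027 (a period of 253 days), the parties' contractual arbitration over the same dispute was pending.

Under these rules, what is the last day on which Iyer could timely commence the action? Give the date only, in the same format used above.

The limitation period began to run on 14 October 2020.
The untolled deadline — 6 years after 14 October 2020 — is 14 October 2026.
The automatic bankruptcy stay from 29 April 2026 to 31 October 2026 tolled the period for 185 days, extending the deadline to 17 April 2027.
The pending related arbitration from 18 February 2027 to 29 October 2027 tolled the period for 253 days, extending the deadline to 26 December 2027.
None of the other events listed affects the running of the period under the stated rules.

26 December 2027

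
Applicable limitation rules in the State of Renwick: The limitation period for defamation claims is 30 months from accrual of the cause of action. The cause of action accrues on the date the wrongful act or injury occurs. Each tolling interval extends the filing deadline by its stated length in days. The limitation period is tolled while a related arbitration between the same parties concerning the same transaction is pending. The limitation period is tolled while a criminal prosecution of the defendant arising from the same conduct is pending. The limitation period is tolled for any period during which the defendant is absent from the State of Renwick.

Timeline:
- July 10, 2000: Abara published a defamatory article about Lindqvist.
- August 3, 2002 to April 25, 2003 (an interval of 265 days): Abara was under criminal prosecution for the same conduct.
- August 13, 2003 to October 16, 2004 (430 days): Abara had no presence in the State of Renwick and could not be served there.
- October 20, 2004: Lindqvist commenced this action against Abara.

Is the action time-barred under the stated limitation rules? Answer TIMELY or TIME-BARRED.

TIMELY

The limitation period began to run on July 10, 2000.
30 months from July 10, 2000 is January 10, 2003.
The pending criminal prosecution from August 3, 2002 to April 25, 2003 tolled the period for 265 days, extending the deadline to October 2, 2003.
Because the defendant's absence from the jurisdiction ran from August 13, 2003 to October 16, 2004, the deadline is extended by 430 days to December 5, 2004.
The October 20, 2004 filing precedes the December 5, 2004 deadline; the claim is timely.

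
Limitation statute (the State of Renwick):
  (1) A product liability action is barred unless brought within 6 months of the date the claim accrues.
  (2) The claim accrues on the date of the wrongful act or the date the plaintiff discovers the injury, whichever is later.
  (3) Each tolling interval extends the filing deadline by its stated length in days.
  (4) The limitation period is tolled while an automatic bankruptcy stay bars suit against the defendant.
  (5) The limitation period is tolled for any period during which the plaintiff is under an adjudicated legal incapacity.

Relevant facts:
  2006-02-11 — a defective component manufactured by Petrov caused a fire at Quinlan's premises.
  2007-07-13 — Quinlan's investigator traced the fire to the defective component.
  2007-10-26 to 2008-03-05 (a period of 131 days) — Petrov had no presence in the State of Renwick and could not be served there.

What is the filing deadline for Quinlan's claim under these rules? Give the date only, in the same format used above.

2008-01-13

The claim accrued on 2007-07-13 — the later of the 2006-02-11 act and the 2007-07-13 discovery.
Adding the 6 months base period to 2007-07-13 gives a deadline of 2008-01-13, before any tolling.
No stated provision tolls the period for the defendant's absence, so the interval from 2007-10-26 to 2008-03-05 has no effect on the deadline.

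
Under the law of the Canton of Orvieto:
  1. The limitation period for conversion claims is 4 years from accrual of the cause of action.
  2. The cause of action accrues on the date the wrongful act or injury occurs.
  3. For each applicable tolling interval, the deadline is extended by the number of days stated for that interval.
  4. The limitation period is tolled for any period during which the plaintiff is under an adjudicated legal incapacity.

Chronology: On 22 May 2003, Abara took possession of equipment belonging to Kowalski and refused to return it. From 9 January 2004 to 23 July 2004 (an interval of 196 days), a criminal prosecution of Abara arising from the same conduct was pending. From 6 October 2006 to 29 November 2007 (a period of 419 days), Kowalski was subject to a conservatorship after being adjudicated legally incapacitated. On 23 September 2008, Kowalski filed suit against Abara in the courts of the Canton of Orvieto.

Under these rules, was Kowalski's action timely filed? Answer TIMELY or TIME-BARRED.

The limitation period began to run on 22 May 2003.
The untolled deadline — 4 years after 22 May 2003 — is 22 May 2007.
The plaintiff's legal incapacity from 6 October 2006 to 29 November 2007 tolled the period for 419 days, extending the deadline to 14 July 2008.
Although a criminal prosecution ran from 9 January 2004 to 23 July 2004, the stated rules do not make that a tolling event, so it is disregarded.
Filing on 23 September 2008 missed the 14 July 2008 deadline — the action is time-barred.

TIME-BARRED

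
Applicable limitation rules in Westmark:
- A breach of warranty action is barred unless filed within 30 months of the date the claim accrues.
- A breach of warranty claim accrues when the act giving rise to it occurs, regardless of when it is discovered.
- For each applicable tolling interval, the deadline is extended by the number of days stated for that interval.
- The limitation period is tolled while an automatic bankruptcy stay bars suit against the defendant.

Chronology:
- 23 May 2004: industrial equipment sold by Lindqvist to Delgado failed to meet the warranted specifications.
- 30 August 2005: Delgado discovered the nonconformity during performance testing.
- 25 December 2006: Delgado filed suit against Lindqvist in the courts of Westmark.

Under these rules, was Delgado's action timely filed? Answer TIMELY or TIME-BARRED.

The claim accrued on 23 May 2004, when the wrongful act occurred; under the stated occurrence rule the 30 August 2005 discovery does not delay accrual.
30 months from 23 May 2004 is 23 November 2006.
Filing on 25 December 2006 missed the 23 November 2006 deadline — the action is time-barred.

TIME-BARRED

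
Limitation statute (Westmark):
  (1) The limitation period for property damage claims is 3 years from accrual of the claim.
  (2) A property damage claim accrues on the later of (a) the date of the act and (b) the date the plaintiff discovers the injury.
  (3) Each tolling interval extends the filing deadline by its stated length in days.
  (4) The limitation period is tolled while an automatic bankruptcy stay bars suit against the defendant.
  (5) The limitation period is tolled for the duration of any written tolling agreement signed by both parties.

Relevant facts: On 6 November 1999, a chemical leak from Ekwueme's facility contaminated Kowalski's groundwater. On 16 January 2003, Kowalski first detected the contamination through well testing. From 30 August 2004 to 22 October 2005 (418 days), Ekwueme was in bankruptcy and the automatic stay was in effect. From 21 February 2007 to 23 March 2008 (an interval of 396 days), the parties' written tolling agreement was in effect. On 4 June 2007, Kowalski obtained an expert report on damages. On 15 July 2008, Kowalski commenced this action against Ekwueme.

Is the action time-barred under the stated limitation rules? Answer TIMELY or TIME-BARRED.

Taking the later of the act (6 November 1999) and discovery (16 January 2003), the claim accrued on 16 January 2003.
3 years from 16 January 2003 is 16 January 2006.
Because the automatic bankruptcy stay ran from 30 August 2004 to 22 October 2005, the deadline is extended by 418 days to 10 March 2007.
The written tolling agreement from 21 February 2007 to 23 March 2008 tolled the period for 396 days, extending the deadline to 9 April 2008.
None of the other events listed affects the running of the period under the stated rules.
The 15 July 2008 filing falls after the 9 April 2008 deadline; the claim is time-barred.

TIME-BARRED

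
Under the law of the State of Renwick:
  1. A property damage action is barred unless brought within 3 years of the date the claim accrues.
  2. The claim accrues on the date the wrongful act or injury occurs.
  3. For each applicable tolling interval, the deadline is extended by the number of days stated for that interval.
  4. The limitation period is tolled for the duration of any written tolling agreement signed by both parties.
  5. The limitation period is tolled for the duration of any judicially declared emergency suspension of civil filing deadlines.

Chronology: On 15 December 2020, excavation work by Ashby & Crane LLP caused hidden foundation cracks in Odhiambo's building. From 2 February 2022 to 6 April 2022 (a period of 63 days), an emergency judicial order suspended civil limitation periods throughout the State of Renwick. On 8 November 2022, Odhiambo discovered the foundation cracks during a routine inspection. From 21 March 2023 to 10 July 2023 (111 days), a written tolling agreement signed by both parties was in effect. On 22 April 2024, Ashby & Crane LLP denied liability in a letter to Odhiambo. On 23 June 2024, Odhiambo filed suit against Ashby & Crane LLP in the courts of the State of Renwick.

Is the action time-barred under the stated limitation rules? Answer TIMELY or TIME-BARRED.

TIME-BARRED

Accrual is governed by the date of the act, so the period began to run on 15 December 2020; the later discovery on 8 November 2022 is irrelevant under the stated rule.
3 years from 15 December 2020 is 15 December 2023.
The emergency suspension of filing deadlines from 2 February 2022 to 6 April 2022 tolled the period for 63 days, extending the deadline to 16 February 2024.
Because the written tolling agreement ran from 21 March 2023 to 10 July 2023, the deadline is extended by 111 days to 6 June 2024.
None of the other events listed affects the running of the period under the stated rules.
Odhiambo filed on 23 June 2024, after the 6 June 2024 deadline, so the action is time-barred.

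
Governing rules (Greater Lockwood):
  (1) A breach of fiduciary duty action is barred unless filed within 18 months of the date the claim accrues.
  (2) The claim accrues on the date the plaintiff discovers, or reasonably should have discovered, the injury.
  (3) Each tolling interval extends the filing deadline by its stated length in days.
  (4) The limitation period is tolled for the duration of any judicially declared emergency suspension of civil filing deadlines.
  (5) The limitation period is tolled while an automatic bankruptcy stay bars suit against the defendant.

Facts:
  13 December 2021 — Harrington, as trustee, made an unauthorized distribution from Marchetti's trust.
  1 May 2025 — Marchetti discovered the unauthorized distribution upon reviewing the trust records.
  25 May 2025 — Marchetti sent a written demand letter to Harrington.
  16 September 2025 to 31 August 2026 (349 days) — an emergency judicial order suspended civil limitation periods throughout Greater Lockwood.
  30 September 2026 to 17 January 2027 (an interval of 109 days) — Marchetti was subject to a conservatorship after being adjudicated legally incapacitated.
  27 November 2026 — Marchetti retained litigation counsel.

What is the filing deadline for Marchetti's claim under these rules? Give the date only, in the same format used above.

The claim did not accrue until Marchetti discovered the injury on 1 May 2025; the 13 December 2021 act date does not start the clock under the stated rule.
The untolled deadline — 18 months after 1 May 2025 — is 1 November 2026.
Because the emergency suspension of filing deadlines ran from 16 September 2025 to 31 August 2026, the deadline is extended by 349 days to 16 October 2027.
No stated provision tolls the period for the plaintiff's incapacity, so the interval from 30 September 2026 to 17 January 2027 has no effect on the deadline.
None of the other events listed affects the running of the period under the stated rules.

16 October 2027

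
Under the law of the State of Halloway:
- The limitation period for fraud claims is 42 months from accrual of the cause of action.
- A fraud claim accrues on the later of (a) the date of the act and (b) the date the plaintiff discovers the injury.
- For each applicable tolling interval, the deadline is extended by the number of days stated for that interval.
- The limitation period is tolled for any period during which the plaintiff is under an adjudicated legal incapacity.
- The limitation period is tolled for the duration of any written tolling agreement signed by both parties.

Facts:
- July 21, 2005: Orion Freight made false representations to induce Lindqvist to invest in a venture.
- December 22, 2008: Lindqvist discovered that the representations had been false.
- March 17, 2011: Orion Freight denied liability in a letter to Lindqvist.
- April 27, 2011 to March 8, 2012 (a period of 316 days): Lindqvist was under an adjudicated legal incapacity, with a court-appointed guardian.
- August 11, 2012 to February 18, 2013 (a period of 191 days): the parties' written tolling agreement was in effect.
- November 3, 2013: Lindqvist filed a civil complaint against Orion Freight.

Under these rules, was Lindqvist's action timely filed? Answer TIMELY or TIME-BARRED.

The claim accrued on December 22, 2008 — the later of the July 21, 2005 act and the December 22, 2008 discovery.
42 months from December 22, 2008 is June 22, 2012.
Because the plaintiff's legal incapacity ran from April 27, 2011 to March 8, 2012, the deadline is extended by 316 days to May 4, 2013.
Because the written tolling agreement ran from August 11, 2012 to February 18, 2013, the deadline is extended by 191 days to November 11, 2013.
None of the other events listed affects the running of the period under the stated rules.
Filing on November 3, 2013 beat the November 11, 2013 deadline — the action is timely.

TIMELY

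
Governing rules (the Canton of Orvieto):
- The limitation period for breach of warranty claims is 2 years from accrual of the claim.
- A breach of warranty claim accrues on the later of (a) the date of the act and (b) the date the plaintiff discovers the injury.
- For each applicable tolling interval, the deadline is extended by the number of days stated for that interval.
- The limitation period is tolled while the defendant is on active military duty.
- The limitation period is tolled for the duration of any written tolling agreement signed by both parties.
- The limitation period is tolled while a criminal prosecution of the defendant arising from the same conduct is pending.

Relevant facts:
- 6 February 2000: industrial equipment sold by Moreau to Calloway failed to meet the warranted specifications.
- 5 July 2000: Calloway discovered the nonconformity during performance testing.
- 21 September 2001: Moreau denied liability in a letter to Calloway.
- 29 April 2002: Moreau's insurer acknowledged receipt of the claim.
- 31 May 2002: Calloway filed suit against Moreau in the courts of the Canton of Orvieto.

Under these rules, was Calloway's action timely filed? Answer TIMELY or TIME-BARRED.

TIMELY

The claim accrued on 5 July 2000 — the later of the 6 February 2000 act and the 5 July 2000 discovery.
The untolled deadline — 2 years after 5 July 2000 — is 5 July 2002.
Nothing else in the chronology tolls or restarts the period.
Filing on 31 May 2002 beat the 5 July 2002 deadline — the action is timely.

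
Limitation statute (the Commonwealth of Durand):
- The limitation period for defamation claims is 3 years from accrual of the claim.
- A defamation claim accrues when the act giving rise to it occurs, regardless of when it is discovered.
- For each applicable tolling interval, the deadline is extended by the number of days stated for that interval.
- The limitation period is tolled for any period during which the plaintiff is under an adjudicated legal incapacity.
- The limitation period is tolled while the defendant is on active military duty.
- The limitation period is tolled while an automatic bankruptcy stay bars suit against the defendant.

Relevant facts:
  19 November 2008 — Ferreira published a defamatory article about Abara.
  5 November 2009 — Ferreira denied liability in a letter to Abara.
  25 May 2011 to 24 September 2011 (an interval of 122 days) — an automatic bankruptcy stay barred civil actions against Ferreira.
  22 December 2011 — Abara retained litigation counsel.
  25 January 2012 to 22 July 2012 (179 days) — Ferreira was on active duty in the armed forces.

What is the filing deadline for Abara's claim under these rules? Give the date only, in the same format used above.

The claim accrued on 19 November 2008, when the wrongful act occurred.
Adding the 3 years base period to 19 November 2008 gives a deadline of 19 November 2011, before any tolling.
The automatic bankruptcy stay from 25 May 2011 to 24 September 2011 tolled the period for 122 days, extending the deadline to 20 March 2012.
The period was tolled for 179 days by the defendant's active military service (25 January 2012 to 22 July 2012), pushing the deadline to 15 September 2012.
The other events in the timeline have no effect on the limitation period under the stated rules.

15 September 2012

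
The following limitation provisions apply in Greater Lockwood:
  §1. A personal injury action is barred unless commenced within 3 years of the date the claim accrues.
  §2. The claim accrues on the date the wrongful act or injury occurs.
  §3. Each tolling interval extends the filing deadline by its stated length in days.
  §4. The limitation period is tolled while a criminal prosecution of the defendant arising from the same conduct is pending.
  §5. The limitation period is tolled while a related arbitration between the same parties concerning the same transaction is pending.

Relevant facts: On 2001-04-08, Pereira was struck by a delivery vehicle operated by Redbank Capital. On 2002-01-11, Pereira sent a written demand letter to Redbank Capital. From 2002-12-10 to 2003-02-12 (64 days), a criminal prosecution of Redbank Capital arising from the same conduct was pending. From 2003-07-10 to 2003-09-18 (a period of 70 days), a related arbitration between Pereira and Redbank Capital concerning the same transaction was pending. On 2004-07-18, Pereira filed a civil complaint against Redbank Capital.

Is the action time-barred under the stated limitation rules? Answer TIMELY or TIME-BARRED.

The claim accrued on 2001-04-08, the date of the act.
The untolled deadline — 3 years after 2001-04-08 — is 2004-04-08.
The pending criminal prosecution from 2002-12-10 to 2003-02-12 tolled the period for 64 days, extending the deadline to 2004-06-11.
The period was tolled for 70 days by the pending related arbitration (2003-07-10 to 2003-09-18), pushing the deadline to 2004-08-20.
Nothing else in the chronology tolls or restarts the period.
Pereira filed on 2004-07-18, before the 2004-08-20 deadline, so the action is timely.

TIMELY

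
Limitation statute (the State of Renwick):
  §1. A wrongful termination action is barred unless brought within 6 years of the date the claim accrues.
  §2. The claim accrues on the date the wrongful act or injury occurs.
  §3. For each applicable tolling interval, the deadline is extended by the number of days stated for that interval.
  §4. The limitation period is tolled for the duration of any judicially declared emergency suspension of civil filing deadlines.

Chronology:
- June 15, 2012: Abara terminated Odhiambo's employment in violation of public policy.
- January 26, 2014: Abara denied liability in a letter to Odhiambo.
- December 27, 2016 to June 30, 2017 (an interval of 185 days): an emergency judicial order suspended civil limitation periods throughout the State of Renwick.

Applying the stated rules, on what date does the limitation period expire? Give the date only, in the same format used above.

December 17, 2018

The claim accrued on June 15, 2012, when the wrongful act occurred.
Adding the 6 years base period to June 15, 2012 gives a deadline of June 15, 2018, before any tolling.
Because the emergency suspension of filing deadlines ran from December 27, 2016 to June 30, 2017, the deadline is extended by 185 days to December 17, 2018.
Nothing else in the chronology tolls or restarts the period.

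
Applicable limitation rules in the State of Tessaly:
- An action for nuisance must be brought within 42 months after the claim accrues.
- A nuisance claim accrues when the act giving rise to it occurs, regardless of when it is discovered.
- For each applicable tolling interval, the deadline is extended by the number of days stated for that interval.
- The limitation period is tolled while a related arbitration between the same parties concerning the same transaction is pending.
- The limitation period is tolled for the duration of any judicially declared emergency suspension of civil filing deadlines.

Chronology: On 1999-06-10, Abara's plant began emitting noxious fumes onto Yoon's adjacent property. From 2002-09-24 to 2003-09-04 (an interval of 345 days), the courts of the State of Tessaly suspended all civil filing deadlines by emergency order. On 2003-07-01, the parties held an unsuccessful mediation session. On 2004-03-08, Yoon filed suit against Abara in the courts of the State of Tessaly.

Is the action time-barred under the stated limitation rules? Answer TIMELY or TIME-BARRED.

The claim accrued on 1999-06-10, when the wrongful act occurred.
The untolled deadline — 42 months after 1999-06-10 — is 2002-12-10.
The period was tolled for 345 days by the emergency suspension of filing deadlines (2002-09-24 to 2003-09-04), pushing the deadline to 2003-11-20.
Nothing else in the chronology tolls or restarts the period.
The 2004-03-08 filing falls after the 2003-11-20 deadline; the claim is time-barred.

TIME-BARRED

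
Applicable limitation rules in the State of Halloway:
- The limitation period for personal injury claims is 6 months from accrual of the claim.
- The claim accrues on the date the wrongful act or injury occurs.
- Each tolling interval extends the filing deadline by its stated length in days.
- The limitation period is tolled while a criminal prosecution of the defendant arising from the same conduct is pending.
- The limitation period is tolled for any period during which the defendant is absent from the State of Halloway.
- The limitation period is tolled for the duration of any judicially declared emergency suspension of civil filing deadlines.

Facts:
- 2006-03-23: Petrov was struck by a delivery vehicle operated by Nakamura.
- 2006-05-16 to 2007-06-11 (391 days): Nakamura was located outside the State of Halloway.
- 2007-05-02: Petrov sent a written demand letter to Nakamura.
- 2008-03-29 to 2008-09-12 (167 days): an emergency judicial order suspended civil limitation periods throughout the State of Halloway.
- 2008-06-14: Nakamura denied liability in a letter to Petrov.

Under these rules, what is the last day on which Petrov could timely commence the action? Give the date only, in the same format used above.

The claim accrued on 2006-03-23, when the wrongful act occurred.
Adding the 6 months base period to 2006-03-23 gives a deadline of 2006-09-23, before any tolling.
The defendant's absence from the jurisdiction from 2006-05-16 to 2007-06-11 tolled the period for 391 days, extending the deadline to 2007-10-19.
By the time the emergency suspension of filing deadlines began on 2008-03-29, the limitation period had already expired on 2007-10-19; that interval cannot revive it.
The other events in the timeline have no effect on the limitation period under the stated rules.

2007-10-19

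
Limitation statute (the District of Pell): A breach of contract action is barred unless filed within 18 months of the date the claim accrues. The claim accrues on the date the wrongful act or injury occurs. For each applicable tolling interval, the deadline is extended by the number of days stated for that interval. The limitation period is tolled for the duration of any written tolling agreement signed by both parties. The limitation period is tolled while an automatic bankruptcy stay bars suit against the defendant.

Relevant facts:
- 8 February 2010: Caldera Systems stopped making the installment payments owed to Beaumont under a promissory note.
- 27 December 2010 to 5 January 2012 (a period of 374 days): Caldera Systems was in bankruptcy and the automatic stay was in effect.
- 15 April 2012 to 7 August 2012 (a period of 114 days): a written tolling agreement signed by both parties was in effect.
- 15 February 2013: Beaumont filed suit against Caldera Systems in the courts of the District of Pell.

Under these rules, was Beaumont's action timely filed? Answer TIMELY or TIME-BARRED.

TIME-BARRED

The claim accrued on 8 February 2010, the date of the act.
18 months from 8 February 2010 is 8 August 2011.
The automatic bankruptcy stay from 27 December 2010 to 5 January 2012 tolled the period for 374 days, extending the deadline to 16 August 2012.
The period was tolled for 114 days by the written tolling agreement (15 April 2012 to 7 August 2012), pushing the deadline to 8 December 2012.
Filing on 15 February 2013 missed the 8 December 2012 deadline — the action is time-barred.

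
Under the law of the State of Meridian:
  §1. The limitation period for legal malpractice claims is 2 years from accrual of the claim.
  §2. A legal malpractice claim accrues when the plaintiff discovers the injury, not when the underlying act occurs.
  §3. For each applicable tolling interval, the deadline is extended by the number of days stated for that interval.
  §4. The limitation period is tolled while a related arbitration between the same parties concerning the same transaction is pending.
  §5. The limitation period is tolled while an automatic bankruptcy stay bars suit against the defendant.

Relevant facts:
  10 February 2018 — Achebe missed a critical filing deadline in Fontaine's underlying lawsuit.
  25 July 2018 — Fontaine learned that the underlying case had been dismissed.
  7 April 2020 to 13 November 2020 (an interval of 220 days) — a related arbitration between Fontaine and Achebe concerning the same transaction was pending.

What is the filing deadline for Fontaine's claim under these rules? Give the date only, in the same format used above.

Under the discovery rule, the claim accrued on 25 July 2018, when Fontaine discovered the injury — not on the 10 February 2018 date of the underlying act.
The untolled deadline — 2 years after 25 July 2018 — is 25 July 2020.
The pending related arbitration from 7 April 2020 to 13 November 2020 tolled the period for 220 days, extending the deadline to 2 March 2021.

2 March 2021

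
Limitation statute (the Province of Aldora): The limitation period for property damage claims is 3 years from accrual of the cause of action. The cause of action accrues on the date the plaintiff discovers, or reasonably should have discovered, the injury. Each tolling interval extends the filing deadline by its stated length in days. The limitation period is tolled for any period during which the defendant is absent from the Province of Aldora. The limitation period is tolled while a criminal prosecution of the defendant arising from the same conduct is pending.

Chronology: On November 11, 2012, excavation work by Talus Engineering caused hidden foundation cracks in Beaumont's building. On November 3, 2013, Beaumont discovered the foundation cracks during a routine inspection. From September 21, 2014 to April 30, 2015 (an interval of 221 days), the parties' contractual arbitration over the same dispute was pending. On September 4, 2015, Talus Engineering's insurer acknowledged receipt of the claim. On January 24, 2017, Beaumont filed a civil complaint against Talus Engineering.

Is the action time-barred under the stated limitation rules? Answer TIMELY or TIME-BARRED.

The claim did not accrue until Beaumont discovered the injury on November 3, 2013; the November 11, 2012 act date does not start the clock under the stated rule.
3 years from November 3, 2013 is November 3, 2016.
Although a pending arbitration ran from September 21, 2014 to April 30, 2015, the stated rules do not make that a tolling event, so it is disregarded.
The other events in the timeline have no effect on the limitation period under the stated rules.
Beaumont filed on January 24, 2017, after the November 3, 2016 deadline, so the action is time-barred.

TIME-BARRED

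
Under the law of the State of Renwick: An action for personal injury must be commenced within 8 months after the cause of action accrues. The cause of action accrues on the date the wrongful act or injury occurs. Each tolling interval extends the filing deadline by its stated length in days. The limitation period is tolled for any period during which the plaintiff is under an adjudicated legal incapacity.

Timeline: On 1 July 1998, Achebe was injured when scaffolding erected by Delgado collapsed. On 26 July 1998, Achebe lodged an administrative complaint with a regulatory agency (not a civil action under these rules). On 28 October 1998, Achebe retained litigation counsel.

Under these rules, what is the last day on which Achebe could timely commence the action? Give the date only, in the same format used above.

The cause of action accrued on 1 July 1998, the date of the act.
8 months from 1 July 1998 is 1 March 1999.
Nothing else in the chronology tolls or restarts the period.

1 March 1999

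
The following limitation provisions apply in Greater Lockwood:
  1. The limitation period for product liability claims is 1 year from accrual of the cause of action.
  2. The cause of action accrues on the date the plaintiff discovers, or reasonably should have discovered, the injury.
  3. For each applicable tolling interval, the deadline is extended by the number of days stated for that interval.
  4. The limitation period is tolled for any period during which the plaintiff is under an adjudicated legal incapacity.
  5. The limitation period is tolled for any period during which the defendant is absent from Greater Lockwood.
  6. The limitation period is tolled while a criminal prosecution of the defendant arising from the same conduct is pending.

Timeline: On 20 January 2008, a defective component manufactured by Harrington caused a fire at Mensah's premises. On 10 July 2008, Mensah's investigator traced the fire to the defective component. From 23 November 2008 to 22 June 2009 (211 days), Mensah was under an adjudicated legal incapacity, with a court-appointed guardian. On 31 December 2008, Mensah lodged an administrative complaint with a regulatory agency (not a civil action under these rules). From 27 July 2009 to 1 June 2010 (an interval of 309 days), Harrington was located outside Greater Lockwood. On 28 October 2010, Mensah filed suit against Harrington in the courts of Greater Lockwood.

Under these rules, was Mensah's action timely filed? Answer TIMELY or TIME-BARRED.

The claim did not accrue until Mensah discovered the injury on 10 July 2008; the 20 January 2008 act date does not start the clock under the stated rule.
1 year from 10 July 2008 is 10 July 2009.
The plaintiff's legal incapacity from 23 November 2008 to 22 June 2009 tolled the period for 211 days, extending the deadline to 6 February 2010.
Because the defendant's absence from the jurisdiction ran from 27 July 2009 to 1 June 2010, the deadline is extended by 309 days to 12 December 2010.
None of the other events listed affects the running of the period under the stated rules.
Filing on 28 October 2010 beat the 12 December 2010 deadline — the action is timely.

TIMELY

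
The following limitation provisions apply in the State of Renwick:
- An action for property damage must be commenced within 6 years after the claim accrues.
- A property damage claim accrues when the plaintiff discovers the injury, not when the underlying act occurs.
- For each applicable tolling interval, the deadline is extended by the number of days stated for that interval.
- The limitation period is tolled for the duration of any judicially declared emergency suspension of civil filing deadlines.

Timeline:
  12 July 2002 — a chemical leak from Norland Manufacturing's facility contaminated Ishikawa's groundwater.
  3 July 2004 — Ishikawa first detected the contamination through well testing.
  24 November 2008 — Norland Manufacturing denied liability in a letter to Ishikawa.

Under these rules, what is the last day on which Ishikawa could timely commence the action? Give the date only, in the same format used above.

3 July 2010

The claim did not accrue until Ishikawa discovered the injury on 3 July 2004; the 12 July 2002 act date does not start the clock under the stated rule.
Adding the 6 years base period to 3 July 2004 gives a deadline of 3 July 2010, before any tolling.
None of the other events listed affects the running of the period under the stated rules.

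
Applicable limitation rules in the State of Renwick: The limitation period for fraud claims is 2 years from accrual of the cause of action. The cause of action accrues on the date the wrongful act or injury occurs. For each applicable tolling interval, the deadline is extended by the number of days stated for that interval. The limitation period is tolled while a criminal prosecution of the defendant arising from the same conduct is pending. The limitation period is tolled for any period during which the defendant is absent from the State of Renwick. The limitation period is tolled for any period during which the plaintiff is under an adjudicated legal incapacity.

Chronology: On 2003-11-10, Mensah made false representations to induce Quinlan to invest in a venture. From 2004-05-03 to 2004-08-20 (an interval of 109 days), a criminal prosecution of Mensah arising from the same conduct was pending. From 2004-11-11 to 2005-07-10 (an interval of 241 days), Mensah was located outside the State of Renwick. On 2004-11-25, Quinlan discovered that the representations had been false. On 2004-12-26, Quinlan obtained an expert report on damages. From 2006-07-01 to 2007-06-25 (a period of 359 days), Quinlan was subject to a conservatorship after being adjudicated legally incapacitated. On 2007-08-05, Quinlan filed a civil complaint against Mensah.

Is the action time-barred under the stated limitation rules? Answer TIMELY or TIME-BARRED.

TIMELY

The claim accrued on 2003-11-10, when the wrongful act occurred; under the stated occurrence rule the 2004-11-25 discovery does not delay accrual.
The untolled deadline — 2 years after 2003-11-10 — is 2005-11-10.
The period was tolled for 109 days by the pending criminal prosecution (2004-05-03 to 2004-08-20), pushing the deadline to 2006-02-27.
Because the defendant's absence from the jurisdiction ran from 2004-11-11 to 2005-07-10, the deadline is extended by 241 days to 2006-10-26.
The plaintiff's legal incapacity from 2006-07-01 to 2007-06-25 tolled the period for 359 days, extending the deadline to 2007-10-20.
None of the other events listed affects the running of the period under the stated rules.
Filing on 2007-08-05 beat the 2007-10-20 deadline — the action is timely.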